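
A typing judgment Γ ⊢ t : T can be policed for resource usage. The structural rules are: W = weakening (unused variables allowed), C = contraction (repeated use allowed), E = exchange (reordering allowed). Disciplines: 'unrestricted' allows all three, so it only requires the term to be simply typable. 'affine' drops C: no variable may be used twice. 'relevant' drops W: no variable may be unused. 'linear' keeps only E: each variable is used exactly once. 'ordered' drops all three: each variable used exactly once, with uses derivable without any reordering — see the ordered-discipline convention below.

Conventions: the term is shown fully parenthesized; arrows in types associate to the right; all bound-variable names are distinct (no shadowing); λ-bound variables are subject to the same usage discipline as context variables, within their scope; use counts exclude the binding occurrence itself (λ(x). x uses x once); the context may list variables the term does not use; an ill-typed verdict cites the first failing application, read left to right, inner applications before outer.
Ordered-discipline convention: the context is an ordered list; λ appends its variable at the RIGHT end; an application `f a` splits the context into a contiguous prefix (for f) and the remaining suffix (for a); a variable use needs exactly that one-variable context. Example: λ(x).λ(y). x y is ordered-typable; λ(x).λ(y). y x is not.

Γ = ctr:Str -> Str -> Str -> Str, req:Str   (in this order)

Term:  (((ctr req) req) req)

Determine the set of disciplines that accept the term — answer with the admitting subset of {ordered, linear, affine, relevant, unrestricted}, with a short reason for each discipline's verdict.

admitted by: relevant, unrestricted
use counts: ctr=1; req=3
use order (left to right): ctr, req, req, req
typing: well-typed at Str
ordered: ✗, uses contraction: req ×3
linear: ✗, uses contraction: req ×3
affine: ✗, uses contraction: req ×3
relevant: ✓, none of ctr, req goes unused
unrestricted: ✓, well-typed at Str; no restrictions here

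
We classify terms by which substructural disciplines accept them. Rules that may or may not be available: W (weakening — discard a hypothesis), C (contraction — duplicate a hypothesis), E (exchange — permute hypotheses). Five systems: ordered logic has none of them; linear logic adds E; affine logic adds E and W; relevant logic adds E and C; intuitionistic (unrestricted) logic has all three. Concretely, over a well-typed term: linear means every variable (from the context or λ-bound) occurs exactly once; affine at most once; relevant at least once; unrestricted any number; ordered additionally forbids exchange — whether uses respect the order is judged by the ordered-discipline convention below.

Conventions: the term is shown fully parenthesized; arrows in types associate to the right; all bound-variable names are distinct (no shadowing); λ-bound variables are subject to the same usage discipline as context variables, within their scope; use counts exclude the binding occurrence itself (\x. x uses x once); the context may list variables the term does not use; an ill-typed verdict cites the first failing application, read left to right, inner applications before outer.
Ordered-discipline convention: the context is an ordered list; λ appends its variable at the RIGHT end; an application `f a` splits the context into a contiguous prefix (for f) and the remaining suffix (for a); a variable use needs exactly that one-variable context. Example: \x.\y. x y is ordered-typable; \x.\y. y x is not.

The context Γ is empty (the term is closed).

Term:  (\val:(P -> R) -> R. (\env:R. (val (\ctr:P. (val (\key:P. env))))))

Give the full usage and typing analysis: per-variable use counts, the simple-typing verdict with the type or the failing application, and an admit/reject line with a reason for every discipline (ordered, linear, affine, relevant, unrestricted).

use counts: val (bound): 2; env (bound): 1; ctr (bound): 0; key (bound): 0
order of uses: val, val, env
typing: well-typed at ((P -> R) -> R) -> R -> R
ordered: ✗ — val ×2 used more than once (contraction); unused: ctr, key — weakening required
linear: ✗ — val ×2 used more than once (contraction); unused: ctr, key — weakening required
affine: ✗ — val ×2 used more than once (contraction)
relevant: ✗ — unused: ctr, key — weakening required
unrestricted: ✓ — type-checks (((P -> R) -> R) -> R -> R) and nothing is barred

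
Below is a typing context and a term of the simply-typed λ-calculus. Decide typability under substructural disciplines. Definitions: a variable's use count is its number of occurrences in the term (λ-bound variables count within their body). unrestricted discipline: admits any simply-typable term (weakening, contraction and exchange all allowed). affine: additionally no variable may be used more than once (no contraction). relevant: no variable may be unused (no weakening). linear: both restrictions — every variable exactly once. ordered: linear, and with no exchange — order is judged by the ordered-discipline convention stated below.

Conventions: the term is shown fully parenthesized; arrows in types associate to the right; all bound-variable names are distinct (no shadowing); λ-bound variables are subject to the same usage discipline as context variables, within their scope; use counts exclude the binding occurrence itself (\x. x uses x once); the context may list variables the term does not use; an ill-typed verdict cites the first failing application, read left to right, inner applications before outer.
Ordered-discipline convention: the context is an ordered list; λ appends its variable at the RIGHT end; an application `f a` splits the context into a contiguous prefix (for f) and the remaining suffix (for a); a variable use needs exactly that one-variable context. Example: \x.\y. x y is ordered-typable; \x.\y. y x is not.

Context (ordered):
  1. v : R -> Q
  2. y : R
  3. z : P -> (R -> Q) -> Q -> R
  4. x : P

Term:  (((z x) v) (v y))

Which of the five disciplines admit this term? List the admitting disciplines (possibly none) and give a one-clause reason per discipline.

admitting disciplines: relevant, unrestricted
use counts: v ×2; y ×1; z ×1; x ×1
left-to-right use order: z, x, v, v, y
typing: the term checks, with type R
ordered: ✗ — needs contraction — v ×2
linear: ✗ — needs contraction — v ×2
affine: ✗ — needs contraction — v ×2
relevant: ✓ — none of v, y, z, x goes unused
unrestricted: ✓ — simply typable at R; W, C, E all held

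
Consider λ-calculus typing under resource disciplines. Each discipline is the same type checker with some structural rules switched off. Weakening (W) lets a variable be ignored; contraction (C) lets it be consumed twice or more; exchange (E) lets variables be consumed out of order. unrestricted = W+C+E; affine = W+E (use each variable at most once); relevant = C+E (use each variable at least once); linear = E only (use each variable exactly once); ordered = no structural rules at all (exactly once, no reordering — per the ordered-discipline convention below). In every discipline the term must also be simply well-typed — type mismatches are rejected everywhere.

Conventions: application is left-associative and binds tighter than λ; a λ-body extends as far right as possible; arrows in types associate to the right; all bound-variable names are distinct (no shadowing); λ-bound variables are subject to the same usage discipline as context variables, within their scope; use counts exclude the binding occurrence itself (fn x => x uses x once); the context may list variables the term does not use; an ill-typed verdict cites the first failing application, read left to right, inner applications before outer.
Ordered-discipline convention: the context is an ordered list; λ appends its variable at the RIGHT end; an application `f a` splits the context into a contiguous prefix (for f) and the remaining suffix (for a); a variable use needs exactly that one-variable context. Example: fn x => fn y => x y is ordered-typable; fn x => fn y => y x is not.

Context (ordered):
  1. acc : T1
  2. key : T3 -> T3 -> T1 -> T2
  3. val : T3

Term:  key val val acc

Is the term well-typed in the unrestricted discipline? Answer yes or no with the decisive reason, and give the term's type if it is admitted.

yes — simply typable at T2; W, C, E all held; term : T2
counts: acc ×1; key ×1; val ×2
uses in reading order: key, val, val, acc
typing: the term checks, with type T2
all disciplines: ordered ✗, linear ✗, affine ✗, relevant ✓, unrestricted ✓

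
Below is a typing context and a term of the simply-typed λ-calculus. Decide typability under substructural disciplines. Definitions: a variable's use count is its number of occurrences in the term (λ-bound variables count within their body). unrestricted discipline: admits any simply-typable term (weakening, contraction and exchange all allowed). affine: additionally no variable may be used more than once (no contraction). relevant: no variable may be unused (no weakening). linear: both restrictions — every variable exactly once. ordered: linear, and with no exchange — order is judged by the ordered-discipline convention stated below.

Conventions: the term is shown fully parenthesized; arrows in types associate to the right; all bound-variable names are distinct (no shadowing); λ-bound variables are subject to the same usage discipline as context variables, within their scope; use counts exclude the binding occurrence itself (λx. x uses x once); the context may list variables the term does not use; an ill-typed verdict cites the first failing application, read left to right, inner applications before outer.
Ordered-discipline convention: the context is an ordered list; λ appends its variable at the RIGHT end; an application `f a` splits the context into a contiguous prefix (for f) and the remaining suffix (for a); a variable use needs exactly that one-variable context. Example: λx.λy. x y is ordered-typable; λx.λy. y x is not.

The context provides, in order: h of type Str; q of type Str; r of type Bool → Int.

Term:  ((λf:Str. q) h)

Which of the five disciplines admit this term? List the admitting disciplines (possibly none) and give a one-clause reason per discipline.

admitted in: affine, unrestricted
use counts: h: 1, q: 1, r: 0, f [bound]: 0
use order (left to right): q, h
typing: ✓ — Str
ordered: ✗ — r, f never used (weakening)
linear: ✗ — r, f never used (weakening)
affine: ✓ — none of h, q, r, f used more than once
relevant: ✗ — r, f never used (weakening)
unrestricted: ✓ — type-checks (Str) and nothing is barred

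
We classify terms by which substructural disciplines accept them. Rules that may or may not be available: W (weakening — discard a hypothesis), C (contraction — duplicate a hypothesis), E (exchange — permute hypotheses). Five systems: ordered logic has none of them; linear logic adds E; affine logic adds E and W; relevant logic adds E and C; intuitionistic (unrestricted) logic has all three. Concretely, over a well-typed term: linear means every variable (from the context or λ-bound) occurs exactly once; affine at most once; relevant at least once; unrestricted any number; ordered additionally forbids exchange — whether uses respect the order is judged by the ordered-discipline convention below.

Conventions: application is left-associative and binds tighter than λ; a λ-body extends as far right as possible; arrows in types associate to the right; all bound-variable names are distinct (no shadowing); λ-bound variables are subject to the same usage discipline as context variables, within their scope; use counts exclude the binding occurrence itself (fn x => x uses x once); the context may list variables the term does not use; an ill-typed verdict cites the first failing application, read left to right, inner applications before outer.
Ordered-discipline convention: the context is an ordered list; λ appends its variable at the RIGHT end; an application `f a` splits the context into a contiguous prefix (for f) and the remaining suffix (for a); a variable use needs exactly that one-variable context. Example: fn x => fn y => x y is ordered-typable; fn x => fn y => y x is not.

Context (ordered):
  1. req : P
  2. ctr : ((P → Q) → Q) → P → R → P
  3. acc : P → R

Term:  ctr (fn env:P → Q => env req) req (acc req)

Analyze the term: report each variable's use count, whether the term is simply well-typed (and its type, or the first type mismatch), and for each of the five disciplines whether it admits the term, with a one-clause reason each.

usage: req ×3, ctr ×1, acc ×1, env [bound] ×1
use order (left to right): ctr, env, req, req, acc, req
typing: well-typed at P
ordered ✗ (needs contraction — req ×3)
linear ✗ (needs contraction — req ×3)
affine ✗ (needs contraction — req ×3)
relevant ✓ (req, ctr, acc, env: all used, weakening unneeded)
unrestricted ✓ (type-checks (P) and nothing is barred)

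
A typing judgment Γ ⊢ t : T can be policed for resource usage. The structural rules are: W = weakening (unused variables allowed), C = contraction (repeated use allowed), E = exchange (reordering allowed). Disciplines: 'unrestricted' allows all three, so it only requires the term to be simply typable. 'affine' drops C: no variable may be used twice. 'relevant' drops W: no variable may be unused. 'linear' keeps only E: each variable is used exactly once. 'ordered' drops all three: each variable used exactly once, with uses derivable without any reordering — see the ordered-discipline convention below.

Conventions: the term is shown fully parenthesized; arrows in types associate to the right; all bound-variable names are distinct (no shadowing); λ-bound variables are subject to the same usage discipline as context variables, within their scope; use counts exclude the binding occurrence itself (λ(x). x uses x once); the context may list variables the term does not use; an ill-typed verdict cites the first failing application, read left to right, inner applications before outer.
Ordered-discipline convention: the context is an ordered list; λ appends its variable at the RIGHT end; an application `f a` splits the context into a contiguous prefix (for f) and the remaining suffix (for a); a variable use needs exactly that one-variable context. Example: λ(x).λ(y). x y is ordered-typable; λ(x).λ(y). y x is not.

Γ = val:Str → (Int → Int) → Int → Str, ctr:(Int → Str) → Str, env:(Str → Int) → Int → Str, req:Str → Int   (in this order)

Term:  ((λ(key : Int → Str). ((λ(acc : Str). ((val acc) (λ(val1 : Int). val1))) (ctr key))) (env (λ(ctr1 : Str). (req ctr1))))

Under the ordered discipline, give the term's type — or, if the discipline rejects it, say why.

term : Int → Str
usage: val: 1, ctr: 1, env: 1, req: 1, key (bound): 1, acc (bound): 1, val1 (bound): 1, ctr1 (bound): 1
uses in reading order: val, acc, val1, ctr, key, env, req, ctr1
typing: the term checks, with type Int → Str
all disciplines: ordered ✓ · linear ✓ · affine ✓ · relevant ✓ · unrestricted ✓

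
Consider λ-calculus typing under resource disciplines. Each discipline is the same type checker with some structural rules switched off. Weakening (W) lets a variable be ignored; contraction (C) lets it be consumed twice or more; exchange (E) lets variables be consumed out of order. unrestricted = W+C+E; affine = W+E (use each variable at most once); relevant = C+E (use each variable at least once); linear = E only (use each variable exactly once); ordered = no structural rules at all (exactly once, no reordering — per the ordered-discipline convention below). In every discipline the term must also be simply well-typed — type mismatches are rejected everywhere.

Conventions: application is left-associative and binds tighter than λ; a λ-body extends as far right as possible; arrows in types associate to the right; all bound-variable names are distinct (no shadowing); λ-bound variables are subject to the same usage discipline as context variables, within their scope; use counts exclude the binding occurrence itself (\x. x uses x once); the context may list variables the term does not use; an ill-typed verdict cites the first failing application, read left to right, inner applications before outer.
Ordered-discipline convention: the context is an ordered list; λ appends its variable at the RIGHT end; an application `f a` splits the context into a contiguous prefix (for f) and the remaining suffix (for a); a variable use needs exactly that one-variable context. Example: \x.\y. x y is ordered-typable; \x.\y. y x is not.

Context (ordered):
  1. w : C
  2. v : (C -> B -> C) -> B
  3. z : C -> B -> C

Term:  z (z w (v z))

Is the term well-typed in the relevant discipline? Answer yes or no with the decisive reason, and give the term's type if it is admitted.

yes — at least one use each (w, v, z); term : B -> C
usage: w: 1×, v: 1×, z: 3×
order of uses: z, z, w, v, z
typing: ✓ — B -> C
per-discipline verdicts: ordered ✗ · linear ✗ · affine ✗ · relevant ✓ · unrestricted ✓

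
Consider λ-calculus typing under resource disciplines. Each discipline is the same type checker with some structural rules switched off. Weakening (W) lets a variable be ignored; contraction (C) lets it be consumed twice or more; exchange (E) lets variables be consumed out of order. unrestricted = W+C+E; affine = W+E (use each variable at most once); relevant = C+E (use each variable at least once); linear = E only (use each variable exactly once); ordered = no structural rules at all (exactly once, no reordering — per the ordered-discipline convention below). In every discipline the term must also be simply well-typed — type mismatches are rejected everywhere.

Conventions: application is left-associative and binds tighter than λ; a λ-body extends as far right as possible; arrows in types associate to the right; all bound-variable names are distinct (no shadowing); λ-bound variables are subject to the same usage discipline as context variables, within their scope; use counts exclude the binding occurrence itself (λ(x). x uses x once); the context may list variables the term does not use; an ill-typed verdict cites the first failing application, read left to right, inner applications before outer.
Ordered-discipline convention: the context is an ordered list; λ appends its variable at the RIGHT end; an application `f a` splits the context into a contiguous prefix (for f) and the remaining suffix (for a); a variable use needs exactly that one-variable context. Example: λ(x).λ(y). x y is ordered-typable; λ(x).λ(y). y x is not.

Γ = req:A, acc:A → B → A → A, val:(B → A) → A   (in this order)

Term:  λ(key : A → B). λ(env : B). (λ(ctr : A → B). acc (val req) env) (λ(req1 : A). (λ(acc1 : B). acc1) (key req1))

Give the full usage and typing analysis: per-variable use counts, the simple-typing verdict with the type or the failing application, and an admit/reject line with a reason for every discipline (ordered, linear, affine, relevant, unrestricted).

counts: req: 1×, acc: 1×, val: 1×, key [bound]: 1×, env [bound]: 1×, ctr [bound]: 0×, req1 [bound]: 1×, acc1 [bound]: 1×
order of uses: acc, val, req, env, acc1, key, req1
typing: ill-typed: argument of type A where B → A is required
ordered: ✗, a type mismatch blocks all five
linear: ✗, the type mismatch rejects it
affine: ✗, not simply typable
relevant: ✗, fails simple typing
unrestricted: ✗, a type mismatch blocks all five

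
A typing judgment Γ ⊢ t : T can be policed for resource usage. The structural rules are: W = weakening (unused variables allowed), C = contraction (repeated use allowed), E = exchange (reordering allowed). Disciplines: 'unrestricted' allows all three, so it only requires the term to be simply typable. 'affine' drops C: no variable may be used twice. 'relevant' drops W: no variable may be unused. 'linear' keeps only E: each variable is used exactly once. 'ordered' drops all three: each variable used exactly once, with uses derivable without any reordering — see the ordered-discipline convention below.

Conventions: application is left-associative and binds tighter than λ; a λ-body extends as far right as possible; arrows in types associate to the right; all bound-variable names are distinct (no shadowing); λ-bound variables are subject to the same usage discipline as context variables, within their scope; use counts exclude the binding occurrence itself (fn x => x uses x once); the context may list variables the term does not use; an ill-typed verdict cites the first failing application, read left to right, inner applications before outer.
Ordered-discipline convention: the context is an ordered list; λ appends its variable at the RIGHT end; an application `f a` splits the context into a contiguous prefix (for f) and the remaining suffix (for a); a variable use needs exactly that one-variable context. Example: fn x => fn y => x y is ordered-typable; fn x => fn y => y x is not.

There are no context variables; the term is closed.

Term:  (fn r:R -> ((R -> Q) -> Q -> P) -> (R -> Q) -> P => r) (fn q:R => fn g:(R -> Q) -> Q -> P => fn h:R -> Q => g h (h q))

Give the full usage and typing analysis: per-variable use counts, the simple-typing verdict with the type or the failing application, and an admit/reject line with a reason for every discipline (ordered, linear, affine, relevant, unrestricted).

usage: r (λ-bound): 1×, q (λ-bound): 1×, g (λ-bound): 1×, h (λ-bound): 2×
use order (left to right): r, g, h, h, q
typing: well-typed — term : R -> ((R -> Q) -> Q -> P) -> (R -> Q) -> P
ordered: ✗ — repeated use of h ×2
linear: ✗ — repeated use of h ×2
affine: ✗ — repeated use of h ×2
relevant: ✓ — none of r, q, g, h goes unused
unrestricted: ✓ — type-checks (R -> ((R -> Q) -> Q -> P) -> (R -> Q) -> P) and nothing is barred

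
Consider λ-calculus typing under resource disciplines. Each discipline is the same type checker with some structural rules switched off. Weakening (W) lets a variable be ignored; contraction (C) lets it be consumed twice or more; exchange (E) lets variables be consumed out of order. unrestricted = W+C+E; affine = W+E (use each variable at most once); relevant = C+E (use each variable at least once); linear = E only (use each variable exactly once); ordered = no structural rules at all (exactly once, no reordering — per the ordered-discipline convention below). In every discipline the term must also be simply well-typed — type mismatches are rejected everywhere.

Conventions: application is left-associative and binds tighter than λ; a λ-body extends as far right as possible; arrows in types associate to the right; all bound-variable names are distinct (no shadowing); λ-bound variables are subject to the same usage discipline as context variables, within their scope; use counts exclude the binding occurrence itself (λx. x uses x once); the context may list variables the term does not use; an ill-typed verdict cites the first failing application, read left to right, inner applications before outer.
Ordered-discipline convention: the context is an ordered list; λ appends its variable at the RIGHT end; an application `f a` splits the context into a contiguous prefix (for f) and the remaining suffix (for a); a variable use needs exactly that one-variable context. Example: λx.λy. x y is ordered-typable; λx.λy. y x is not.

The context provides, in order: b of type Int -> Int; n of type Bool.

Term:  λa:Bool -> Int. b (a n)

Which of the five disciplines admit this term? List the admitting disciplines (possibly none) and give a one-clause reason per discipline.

admitted by: linear, affine, relevant, unrestricted
variable uses: b: 1, n: 1, a (bound): 1
order of uses: b, a, n
typing: the term checks, with type (Bool -> Int) -> Int
ordered: ✗ — no contiguous prefix/suffix split fits b, a, n
linear: ✓ — each of b, n, a used exactly once
affine: ✓ — b, n, a: no repeats, contraction unneeded
relevant: ✓ — b, n, a: all used, weakening unneeded
unrestricted: ✓ — simply typable at (Bool -> Int) -> Int; W, C, E all held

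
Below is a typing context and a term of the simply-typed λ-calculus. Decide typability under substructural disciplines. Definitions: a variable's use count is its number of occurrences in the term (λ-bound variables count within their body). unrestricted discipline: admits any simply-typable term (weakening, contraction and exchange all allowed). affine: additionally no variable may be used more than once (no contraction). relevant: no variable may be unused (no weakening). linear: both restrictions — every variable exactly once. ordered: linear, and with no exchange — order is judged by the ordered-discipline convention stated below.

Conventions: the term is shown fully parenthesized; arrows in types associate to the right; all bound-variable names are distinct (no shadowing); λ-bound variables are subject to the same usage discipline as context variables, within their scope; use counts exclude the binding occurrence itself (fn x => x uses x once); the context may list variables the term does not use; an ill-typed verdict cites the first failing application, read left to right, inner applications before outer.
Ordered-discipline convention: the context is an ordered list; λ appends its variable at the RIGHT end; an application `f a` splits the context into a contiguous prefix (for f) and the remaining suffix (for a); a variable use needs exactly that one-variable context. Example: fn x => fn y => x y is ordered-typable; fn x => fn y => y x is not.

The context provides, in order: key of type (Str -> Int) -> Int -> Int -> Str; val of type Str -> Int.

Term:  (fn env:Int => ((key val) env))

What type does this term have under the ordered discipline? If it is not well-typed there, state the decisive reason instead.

term : Int -> Int -> Str
usage: key ×1, val ×1, env (λ-bound) ×1
uses in reading order: key, val, env
typing: well-typed — term : Int -> Int -> Str
all disciplines: ordered ✓; linear ✓; affine ✓; relevant ✓; unrestricted ✓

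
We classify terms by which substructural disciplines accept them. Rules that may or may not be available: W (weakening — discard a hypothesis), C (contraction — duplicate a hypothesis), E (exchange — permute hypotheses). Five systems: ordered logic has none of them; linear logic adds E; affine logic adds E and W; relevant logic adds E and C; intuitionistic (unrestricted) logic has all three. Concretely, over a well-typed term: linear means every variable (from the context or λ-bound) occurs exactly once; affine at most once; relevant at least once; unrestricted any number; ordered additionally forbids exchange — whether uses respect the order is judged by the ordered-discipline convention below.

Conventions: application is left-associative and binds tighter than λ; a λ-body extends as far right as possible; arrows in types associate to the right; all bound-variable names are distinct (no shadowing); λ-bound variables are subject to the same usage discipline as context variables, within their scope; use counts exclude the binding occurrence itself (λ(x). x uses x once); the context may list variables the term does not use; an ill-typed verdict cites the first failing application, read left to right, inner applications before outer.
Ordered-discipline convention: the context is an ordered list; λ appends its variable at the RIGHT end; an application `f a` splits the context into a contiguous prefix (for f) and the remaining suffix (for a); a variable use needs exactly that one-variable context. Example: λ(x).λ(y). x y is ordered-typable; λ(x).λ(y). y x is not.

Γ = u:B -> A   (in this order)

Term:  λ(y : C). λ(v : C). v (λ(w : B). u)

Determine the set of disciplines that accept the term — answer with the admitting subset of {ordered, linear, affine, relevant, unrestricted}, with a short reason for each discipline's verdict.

admitting disciplines: none
variable uses: u ×1; y (bound) ×0; v (bound) ×1; w (bound) ×0
use order (left to right): v, u
typing: ill-typed: non-arrow in function slot: C
ordered: ✗, not simply typable
linear: ✗, fails simple typing
affine: ✗, a type mismatch blocks all five
relevant: ✗, the type mismatch rejects it
unrestricted: ✗, not simply typable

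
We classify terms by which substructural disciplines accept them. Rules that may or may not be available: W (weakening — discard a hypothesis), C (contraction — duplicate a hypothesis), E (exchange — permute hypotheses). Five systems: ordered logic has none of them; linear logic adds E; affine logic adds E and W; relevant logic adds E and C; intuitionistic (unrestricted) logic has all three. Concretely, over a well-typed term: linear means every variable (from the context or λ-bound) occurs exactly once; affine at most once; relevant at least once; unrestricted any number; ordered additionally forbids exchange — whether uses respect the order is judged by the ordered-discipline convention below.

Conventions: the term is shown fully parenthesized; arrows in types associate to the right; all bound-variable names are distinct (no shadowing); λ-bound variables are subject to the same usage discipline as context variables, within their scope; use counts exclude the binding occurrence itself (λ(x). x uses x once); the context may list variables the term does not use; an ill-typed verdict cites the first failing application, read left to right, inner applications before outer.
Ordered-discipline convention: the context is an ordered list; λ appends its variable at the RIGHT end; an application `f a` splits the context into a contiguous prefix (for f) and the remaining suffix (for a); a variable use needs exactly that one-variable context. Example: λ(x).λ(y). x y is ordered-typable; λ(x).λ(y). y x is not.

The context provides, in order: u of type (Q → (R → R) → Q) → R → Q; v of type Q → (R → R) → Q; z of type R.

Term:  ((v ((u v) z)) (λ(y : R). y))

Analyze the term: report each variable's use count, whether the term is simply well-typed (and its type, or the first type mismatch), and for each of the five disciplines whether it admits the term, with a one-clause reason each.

variable uses: u ×1; v ×2; z ×1; y (bound) ×1
use order (left to right): v, u, v, z, y
typing: well-typed — term : Q
ordered ✗ (v ×2 used more than once (contraction))
linear ✗ (v ×2 used more than once (contraction))
affine ✗ (v ×2 used more than once (contraction))
relevant ✓ (u, v, z, y: all used, weakening unneeded)
unrestricted ✓ (type-checks (Q) and nothing is barred)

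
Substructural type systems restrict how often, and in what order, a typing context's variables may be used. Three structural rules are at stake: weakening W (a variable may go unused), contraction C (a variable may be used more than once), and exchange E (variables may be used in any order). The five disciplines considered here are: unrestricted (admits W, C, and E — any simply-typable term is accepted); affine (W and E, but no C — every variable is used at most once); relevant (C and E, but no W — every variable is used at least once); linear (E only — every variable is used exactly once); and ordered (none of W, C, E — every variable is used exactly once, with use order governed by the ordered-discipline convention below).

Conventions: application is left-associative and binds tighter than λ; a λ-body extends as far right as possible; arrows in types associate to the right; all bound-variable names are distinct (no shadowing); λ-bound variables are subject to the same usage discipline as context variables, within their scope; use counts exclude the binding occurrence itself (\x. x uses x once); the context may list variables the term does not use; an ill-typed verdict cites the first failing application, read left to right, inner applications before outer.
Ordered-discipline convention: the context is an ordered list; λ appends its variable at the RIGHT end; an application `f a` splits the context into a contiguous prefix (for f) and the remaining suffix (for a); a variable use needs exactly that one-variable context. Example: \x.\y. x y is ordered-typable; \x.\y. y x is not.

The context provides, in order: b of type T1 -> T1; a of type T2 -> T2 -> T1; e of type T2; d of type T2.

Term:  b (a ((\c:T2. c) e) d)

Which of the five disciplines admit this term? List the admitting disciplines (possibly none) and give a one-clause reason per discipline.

admitting disciplines: ordered, linear, affine, relevant, unrestricted
counts: b: 1×, a: 1×, e: 1×, d: 1×, c [bound]: 1×
use order (left to right): b, a, c, e, d
typing: ✓ — T1
ordered: ✓ — b, a, e, d, c once each; derivable with no W/C/E
linear: ✓ — b, a, e, d, c: one use apiece
affine: ✓ — none of b, a, e, d, c used more than once
relevant: ✓ — every one of b, a, e, d, c appears
unrestricted: ✓ — type-checks (T1) and nothing is barred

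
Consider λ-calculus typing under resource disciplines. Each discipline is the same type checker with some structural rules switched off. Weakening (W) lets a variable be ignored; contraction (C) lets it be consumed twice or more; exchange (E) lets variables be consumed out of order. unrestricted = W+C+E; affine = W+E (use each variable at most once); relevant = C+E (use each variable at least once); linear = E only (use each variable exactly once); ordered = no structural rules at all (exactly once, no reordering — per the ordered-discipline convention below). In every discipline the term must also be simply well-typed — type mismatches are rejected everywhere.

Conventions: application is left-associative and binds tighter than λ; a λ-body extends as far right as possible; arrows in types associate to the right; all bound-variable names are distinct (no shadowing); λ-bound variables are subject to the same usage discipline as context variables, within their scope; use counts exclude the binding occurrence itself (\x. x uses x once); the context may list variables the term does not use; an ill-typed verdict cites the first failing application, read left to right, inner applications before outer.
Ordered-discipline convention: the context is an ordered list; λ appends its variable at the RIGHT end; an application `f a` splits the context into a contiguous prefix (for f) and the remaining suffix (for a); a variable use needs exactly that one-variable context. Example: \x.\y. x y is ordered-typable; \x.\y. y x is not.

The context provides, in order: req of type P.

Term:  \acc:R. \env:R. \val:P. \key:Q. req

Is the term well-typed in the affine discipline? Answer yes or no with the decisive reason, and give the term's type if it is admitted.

yes — no duplicate uses among req, acc, env, val, key; term : R -> R -> P -> Q -> P
variable uses: req: 1×, acc (λ-bound): 0×, env (λ-bound): 0×, val (λ-bound): 0×, key (λ-bound): 0×
order of uses: req
typing: ✓ — R -> R -> P -> Q -> P
summary: ordered ✗; linear ✗; affine ✓; relevant ✗; unrestricted ✓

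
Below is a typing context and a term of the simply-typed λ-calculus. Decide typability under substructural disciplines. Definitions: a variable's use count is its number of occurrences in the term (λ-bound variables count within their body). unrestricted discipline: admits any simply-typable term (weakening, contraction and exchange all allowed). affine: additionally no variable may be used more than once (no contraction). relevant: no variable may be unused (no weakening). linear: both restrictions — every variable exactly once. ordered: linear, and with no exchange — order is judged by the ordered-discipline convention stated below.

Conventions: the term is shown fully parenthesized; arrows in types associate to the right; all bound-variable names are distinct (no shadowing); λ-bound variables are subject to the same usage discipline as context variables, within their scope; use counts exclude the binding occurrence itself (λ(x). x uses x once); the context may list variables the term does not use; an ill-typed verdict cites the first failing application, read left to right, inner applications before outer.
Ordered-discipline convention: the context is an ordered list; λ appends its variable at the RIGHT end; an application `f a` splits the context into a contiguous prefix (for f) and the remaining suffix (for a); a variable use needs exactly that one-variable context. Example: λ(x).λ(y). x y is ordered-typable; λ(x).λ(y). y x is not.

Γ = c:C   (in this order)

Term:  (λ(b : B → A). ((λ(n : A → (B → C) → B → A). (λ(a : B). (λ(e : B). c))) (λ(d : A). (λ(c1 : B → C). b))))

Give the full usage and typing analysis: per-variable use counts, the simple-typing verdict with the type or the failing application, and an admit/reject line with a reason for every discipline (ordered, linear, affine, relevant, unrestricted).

usage: c: 1, b [bound]: 1, n [bound]: 0, a [bound]: 0, e [bound]: 0, d [bound]: 0, c1 [bound]: 0
use order (left to right): c, b
typing: ✓ — (B → A) → B → B → C
ordered: ✗ — n, a, e, d, c1 left unused
linear: ✗ — n, a, e, d, c1 left unused
affine: ✓ — no duplicate uses among c, b, n, a, e, d, c1
relevant: ✗ — n, a, e, d, c1 left unused
unrestricted: ✓ — simply typable at (B → A) → B → B → C; W, C, E all held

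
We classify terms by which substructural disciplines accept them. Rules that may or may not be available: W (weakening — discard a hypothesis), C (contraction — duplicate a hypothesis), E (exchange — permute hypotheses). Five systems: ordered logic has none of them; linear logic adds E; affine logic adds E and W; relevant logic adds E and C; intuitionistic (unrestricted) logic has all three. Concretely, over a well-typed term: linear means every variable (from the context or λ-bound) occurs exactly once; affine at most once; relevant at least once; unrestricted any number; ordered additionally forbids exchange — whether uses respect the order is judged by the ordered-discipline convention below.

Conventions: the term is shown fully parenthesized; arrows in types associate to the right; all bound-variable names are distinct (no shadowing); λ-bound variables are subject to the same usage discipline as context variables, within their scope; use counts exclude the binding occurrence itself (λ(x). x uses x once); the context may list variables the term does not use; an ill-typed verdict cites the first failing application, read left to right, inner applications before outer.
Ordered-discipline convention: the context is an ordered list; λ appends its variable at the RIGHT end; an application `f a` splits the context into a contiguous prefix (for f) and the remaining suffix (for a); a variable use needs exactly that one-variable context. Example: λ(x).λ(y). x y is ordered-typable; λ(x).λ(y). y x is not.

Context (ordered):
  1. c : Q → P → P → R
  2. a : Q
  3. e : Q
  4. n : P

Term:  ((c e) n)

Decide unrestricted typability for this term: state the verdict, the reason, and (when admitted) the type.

yes — well-typed at P → R; no restrictions here; term : P → R
usage: c: 1×, a: 0×, e: 1×, n: 1×
order of uses: c, e, n
typing: ✓ — P → R
per-discipline verdicts: ordered ✗ · linear ✗ · affine ✓ · relevant ✗ · unrestricted ✓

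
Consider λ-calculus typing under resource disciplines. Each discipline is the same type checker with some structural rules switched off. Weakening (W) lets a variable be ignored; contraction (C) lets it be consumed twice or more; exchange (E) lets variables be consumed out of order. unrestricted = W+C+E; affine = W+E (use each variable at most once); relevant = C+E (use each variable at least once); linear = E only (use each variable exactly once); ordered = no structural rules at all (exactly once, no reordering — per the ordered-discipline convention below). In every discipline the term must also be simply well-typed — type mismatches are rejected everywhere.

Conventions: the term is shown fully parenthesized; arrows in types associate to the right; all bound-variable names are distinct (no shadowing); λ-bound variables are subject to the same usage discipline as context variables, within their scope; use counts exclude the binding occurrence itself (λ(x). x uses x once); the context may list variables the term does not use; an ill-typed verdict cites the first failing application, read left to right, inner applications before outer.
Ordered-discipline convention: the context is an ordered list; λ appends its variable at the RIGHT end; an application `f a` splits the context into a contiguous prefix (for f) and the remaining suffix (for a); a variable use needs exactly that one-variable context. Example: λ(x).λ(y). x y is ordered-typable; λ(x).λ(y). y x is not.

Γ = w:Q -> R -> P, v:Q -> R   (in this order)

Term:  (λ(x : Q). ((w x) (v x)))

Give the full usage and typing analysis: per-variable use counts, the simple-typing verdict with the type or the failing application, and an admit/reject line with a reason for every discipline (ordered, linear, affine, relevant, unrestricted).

usage: w: 1×; v: 1×; x (bound): 2×
use order (left to right): w, x, v, x
typing: ✓ — Q -> P
ordered: ✗ — uses contraction: x ×2
linear: ✗ — uses contraction: x ×2
affine: ✗ — uses contraction: x ×2
relevant: ✓ — every one of w, v, x appears
unrestricted: ✓ — well-typed at Q -> P; no restrictions here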